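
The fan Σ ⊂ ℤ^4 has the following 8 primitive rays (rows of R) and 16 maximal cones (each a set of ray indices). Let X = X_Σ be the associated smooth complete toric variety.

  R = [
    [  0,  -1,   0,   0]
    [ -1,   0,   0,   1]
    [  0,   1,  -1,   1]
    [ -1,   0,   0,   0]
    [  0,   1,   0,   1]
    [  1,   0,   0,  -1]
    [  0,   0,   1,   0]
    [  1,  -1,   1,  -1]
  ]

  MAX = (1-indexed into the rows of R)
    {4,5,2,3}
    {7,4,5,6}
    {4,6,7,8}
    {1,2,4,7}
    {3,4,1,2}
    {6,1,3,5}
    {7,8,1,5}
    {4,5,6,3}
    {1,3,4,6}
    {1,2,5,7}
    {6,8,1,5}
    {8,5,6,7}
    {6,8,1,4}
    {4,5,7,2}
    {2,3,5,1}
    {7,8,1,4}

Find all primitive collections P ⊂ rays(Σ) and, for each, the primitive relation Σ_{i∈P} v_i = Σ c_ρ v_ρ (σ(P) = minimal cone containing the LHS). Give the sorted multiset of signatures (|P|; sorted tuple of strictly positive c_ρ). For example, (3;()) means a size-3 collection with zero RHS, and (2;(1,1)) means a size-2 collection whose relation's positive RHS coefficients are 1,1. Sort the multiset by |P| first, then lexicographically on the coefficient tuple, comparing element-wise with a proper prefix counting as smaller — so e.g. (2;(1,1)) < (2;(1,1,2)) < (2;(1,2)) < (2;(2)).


Primitive collections (7):

  • {2,6}:  v_{2} + v_{6} = 0 ; sig = (2;())
  • {3,7}:  v_{3} + v_{7} = v_{5} ; sig = (2;(1))
  • {2,8}:  v_{2} + v_{8} = v_{1} + v_{7} ; sig = (2;(1,1))
  • {3,8}:  v_{3} + v_{8} = v_{1} + v_{5} + v_{6} ; sig = (2;(1,1,1))
  • {1,4,5}:  v_{1} + v_{4} + v_{5} = v_{2} ; sig = (3;(1))
  • {1,6,7}:  v_{1} + v_{6} + v_{7} = v_{8} ; sig = (3;(1))
  • {4,5,8}:  v_{4} + v_{5} + v_{8} = v_{7} ; sig = (3;(1))

Hence PRS(X_Σ) =
{ (2;()),  (2;(1)),  (2;(1,1)),  (2;(1,1,1)),  (3;(1)) ×3 }


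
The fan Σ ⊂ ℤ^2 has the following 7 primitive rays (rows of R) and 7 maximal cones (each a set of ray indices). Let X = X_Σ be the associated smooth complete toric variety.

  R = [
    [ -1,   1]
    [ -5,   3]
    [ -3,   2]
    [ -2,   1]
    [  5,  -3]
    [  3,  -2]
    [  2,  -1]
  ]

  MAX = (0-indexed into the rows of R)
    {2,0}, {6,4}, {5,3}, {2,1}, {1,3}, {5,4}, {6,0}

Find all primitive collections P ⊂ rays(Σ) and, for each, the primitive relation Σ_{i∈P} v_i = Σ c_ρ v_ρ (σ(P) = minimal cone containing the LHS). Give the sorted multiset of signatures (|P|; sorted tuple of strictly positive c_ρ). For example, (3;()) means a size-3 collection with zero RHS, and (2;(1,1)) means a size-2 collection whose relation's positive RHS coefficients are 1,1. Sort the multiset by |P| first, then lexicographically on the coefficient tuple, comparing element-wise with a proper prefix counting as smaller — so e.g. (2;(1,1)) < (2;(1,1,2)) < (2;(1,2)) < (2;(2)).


Primitive collections (14):

  {1,4}:  v_{1} + v_{4} = 0  →  sig = (2;())
  {2,5}:  v_{2} + v_{5} = 0  →  sig = (2;())
  {3,6}:  v_{3} + v_{6} = 0  →  sig = (2;())
  {0,3}:  v_{0} + v_{3} = v_{2}  →  sig = (2;(1))
  {0,5}:  v_{0} + v_{5} = v_{6}  →  sig = (2;(1))
  {1,5}:  v_{1} + v_{5} = v_{3}  →  sig = (2;(1))
  {1,6}:  v_{1} + v_{6} = v_{2}  →  sig = (2;(1))
  {2,3}:  v_{2} + v_{3} = v_{1}  →  sig = (2;(1))
  {2,4}:  v_{2} + v_{4} = v_{6}  →  sig = (2;(1))
  {2,6}:  v_{2} + v_{6} = v_{0}  →  sig = (2;(1))
  {3,4}:  v_{3} + v_{4} = v_{5}  →  sig = (2;(1))
  {5,6}:  v_{5} + v_{6} = v_{4}  →  sig = (2;(1))
  {0,1}:  v_{0} + v_{1} = 2·v_{2}  →  sig = (2;(2))
  {0,4}:  v_{0} + v_{4} = 2·v_{6}  →  sig = (2;(2))

so the primitive-relation signature multiset is
[(2;()), (2;()), (2;()), (2;(1)), (2;(1)), (2;(1)), (2;(1)), (2;(1)), (2;(1)), (2;(1)), (2;(1)), (2;(1)), (2;(2)), (2;(2))]


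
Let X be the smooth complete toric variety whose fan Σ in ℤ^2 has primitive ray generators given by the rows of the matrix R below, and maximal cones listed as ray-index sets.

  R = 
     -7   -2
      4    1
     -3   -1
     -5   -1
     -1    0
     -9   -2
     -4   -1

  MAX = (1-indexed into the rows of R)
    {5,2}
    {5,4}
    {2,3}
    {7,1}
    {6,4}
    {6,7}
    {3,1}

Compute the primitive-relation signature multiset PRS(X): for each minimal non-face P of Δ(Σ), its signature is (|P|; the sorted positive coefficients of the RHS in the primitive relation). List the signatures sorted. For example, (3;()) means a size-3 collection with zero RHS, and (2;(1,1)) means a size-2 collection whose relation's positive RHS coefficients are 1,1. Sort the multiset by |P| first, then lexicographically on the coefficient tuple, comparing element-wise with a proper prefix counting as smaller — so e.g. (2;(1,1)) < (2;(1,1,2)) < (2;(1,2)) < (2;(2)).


Minimal non-faces — 14 found among 7 rays, 7 max cones:

  P = {2,7}:  v_{2} + v_{7} = 0  ⇒ sig = (2;())
  P = {1,2}:  v_{1} + v_{2} = v_{3}  ⇒ sig = (2;(1))
  P = {2,4}:  v_{2} + v_{4} = v_{5}  ⇒ sig = (2;(1))
  P = {2,6}:  v_{2} + v_{6} = v_{4}  ⇒ sig = (2;(1))
  P = {3,5}:  v_{3} + v_{5} = v_{7}  ⇒ sig = (2;(1))
  P = {3,7}:  v_{3} + v_{7} = v_{1}  ⇒ sig = (2;(1))
  P = {4,7}:  v_{4} + v_{7} = v_{6}  ⇒ sig = (2;(1))
  P = {5,7}:  v_{5} + v_{7} = v_{4}  ⇒ sig = (2;(1))
  P = {1,5}:  v_{1} + v_{5} = 2·v_{7}  ⇒ sig = (2;(2))
  P = {3,4}:  v_{3} + v_{4} = 2·v_{7}  ⇒ sig = (2;(2))
  P = {5,6}:  v_{5} + v_{6} = 2·v_{4}  ⇒ sig = (2;(2))
  P = {1,4}:  v_{1} + v_{4} = 3·v_{7}  ⇒ sig = (2;(3))
  P = {3,6}:  v_{3} + v_{6} = 3·v_{7}  ⇒ sig = (2;(3))
  P = {1,6}:  v_{1} + v_{6} = 4·v_{7}  ⇒ sig = (2;(4))

Sorted signature multiset PRS(X):
    |P|=2: 14 collections, coeffs (), (1), (1), (1), (1), (1), (1), (1), (2), (2), (2), (3), (3), (4)


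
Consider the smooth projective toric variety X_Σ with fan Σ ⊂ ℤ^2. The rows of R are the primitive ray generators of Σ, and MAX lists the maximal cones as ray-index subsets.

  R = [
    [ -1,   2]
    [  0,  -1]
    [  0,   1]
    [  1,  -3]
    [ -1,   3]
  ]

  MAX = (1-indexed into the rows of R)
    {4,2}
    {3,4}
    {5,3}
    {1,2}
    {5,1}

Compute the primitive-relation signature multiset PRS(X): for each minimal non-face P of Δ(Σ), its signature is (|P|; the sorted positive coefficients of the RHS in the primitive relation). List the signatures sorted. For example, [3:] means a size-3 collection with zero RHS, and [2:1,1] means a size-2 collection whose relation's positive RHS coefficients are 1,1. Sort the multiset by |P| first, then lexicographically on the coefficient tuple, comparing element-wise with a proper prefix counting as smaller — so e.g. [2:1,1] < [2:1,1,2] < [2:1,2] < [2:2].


Δ(Σ) — 5 vertices, 5 min non-faces:

  P = {2,3}:  v_{2} + v_{3} = 0  so sig = [2:]
  P = {4,5}:  v_{4} + v_{5} = 0  so sig = [2:]
  P = {1,3}:  v_{1} + v_{3} = v_{5}  so sig = [2:1]
  P = {1,4}:  v_{1} + v_{4} = v_{2}  so sig = [2:1]
  P = {2,5}:  v_{2} + v_{5} = v_{1}  so sig = [2:1]

so the primitive-relation signature multiset is
    [2:]
    [2:]
    [2:1]
    [2:1]
    [2:1]


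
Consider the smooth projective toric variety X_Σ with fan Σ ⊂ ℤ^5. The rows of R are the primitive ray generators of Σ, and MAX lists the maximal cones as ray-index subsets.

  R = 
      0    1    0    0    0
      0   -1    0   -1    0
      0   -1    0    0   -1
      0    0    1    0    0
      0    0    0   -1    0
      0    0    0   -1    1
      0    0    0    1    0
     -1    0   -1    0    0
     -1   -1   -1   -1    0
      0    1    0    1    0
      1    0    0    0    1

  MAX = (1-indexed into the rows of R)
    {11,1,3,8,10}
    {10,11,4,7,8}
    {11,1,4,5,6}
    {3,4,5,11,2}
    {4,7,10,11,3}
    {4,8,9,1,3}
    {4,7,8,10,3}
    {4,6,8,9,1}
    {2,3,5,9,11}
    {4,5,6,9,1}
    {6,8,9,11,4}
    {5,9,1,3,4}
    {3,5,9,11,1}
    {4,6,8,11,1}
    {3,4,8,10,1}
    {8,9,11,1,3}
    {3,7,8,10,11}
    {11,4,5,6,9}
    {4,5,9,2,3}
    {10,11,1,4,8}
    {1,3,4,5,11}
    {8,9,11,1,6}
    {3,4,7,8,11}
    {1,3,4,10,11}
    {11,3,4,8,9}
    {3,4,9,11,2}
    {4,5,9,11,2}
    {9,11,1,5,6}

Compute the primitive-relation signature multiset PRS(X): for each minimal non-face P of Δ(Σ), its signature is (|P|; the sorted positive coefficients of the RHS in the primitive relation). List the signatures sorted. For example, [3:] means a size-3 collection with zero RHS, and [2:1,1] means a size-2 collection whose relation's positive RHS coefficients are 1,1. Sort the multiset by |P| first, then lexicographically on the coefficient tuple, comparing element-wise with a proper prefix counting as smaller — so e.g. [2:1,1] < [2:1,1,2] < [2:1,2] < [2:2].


The 18 primitive collections of Σ (r=11, n=5):

  {2,10}:  v_{2} + v_{10} = 0 — sig = [2:]
  {5,7}:  v_{5} + v_{7} = 0 — sig = [2:]
  {1,2}:  v_{1} + v_{2} = v_{5} — sig = [2:1]
  {1,7}:  v_{1} + v_{7} = v_{10} — sig = [2:1]
  {2,8}:  v_{2} + v_{8} = v_{9} — sig = [2:1]
  {3,6}:  v_{3} + v_{6} = v_{2} — sig = [2:1]
  {5,10}:  v_{5} + v_{10} = v_{1} — sig = [2:1]
  {9,10}:  v_{9} + v_{10} = v_{8} — sig = [2:1]
  {5,8}:  v_{5} + v_{8} = v_{1} + v_{9} — sig = [2:1,1]
  {6,7}:  v_{6} + v_{7} = v_{4} + v_{8} + v_{11} — sig = [2:1,1,1]
  {2,6}:  v_{2} + v_{6} = v_{4} + v_{5} + v_{9} + v_{11} — sig = [2:1,1,1,1]
  {2,7}:  v_{2} + v_{7} = v_{3} + v_{4} + v_{8} + v_{11} — sig = [2:1,1,1,1]
  {6,10}:  v_{6} + v_{10} = v_{1} + v_{4} + v_{8} + v_{11} — sig = [2:1,1,1,1]
  {7,9}:  v_{7} + v_{9} = v_{3} + v_{4} + 2·v_{8} + v_{11} — sig = [2:1,1,1,2]
  {1,4,9,11}:  v_{1} + v_{4} + v_{9} + v_{11} = v_{6} — sig = [4:1]
  {1,3,4,8,11}:  v_{1} + v_{3} + v_{4} + v_{8} + v_{11} = 0 — sig = [5:]
  {3,4,8,10,11}:  v_{3} + v_{4} + v_{8} + v_{10} + v_{11} = v_{7} — sig = [5:1]
  {3,4,5,9,11}:  v_{3} + v_{4} + v_{5} + v_{9} + v_{11} = 2·v_{2} — sig = [5:2]

so the primitive-relation signature multiset is
    [2:]
    [2:]
    [2:1]
    [2:1]
    [2:1]
    [2:1]
    [2:1]
    [2:1]
    [2:1,1]
    [2:1,1,1]
    [2:1,1,1,1]
    [2:1,1,1,1]
    [2:1,1,1,1]
    [2:1,1,1,2]
    [4:1]
    [5:]
    [5:1]
    [5:2]


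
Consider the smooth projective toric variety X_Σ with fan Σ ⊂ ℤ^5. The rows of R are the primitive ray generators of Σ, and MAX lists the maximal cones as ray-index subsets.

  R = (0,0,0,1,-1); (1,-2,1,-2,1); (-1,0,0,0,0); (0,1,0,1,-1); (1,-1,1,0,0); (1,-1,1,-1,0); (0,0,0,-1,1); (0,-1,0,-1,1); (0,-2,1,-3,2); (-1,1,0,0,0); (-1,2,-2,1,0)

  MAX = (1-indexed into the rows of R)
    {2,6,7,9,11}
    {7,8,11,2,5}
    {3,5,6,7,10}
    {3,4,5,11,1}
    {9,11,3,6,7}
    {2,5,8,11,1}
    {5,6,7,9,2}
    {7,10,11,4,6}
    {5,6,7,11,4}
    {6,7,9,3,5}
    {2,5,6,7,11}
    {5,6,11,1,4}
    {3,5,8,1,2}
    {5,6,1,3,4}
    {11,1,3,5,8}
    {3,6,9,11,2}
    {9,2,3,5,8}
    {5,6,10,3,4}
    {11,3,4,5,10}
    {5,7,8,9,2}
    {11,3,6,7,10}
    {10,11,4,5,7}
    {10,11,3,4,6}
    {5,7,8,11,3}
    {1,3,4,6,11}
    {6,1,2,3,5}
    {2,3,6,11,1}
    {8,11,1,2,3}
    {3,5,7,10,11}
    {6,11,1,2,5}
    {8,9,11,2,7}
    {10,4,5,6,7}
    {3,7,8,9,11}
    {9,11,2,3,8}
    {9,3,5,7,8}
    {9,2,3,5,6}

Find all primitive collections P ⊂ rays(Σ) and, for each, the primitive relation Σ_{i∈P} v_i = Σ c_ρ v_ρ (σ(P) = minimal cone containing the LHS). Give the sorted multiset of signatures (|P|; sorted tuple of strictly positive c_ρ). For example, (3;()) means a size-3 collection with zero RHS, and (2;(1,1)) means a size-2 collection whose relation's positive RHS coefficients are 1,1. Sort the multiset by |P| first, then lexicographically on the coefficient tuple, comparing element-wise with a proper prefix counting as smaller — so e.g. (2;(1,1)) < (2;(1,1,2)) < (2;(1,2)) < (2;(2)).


Σ has 16 primitive collections:

  P={1,7}:  v_{1} + v_{7} = 0  →  sig = (2;())
  P={4,8}:  v_{4} + v_{8} = 0  →  sig = (2;())
  P={2,4}:  v_{2} + v_{4} = v_{6}  →  sig = (2;(1))
  P={6,8}:  v_{6} + v_{8} = v_{2}  →  sig = (2;(1))
  P={1,9}:  v_{1} + v_{9} = v_{2} + v_{3}  →  sig = (2;(1,1))
  P={1,10}:  v_{1} + v_{10} = v_{3} + v_{4}  →  sig = (2;(1,1))
  P={8,10}:  v_{8} + v_{10} = v_{3} + v_{7}  →  sig = (2;(1,1))
  P={2,10}:  v_{2} + v_{10} = v_{3} + v_{6} + v_{7}  →  sig = (2;(1,1,1))
  P={4,9}:  v_{4} + v_{9} = v_{3} + v_{6} + v_{7}  →  sig = (2;(1,1,1))
  P={9,10}:  v_{9} + v_{10} = 2·v_{3} + v_{6} + 2·v_{7}  →  sig = (2;(1,2,2))
  P={2,3,7}:  v_{2} + v_{3} + v_{7} = v_{9}  →  sig = (3;(1))
  P={3,4,7}:  v_{3} + v_{4} + v_{7} = v_{10}  →  sig = (3;(1))
  P={5,9,11}:  v_{5} + v_{9} + v_{11} = v_{7} + v_{8}  →  sig = (3;(1,1))
  P={3,5,6,11}:  v_{3} + v_{5} + v_{6} + v_{11} = 0  →  sig = (4;())
  P={2,3,5,11}:  v_{2} + v_{3} + v_{5} + v_{11} = v_{8}  →  sig = (4;(1))
  P={5,6,10,11}:  v_{5} + v_{6} + v_{10} + v_{11} = v_{4} + v_{7}  →  sig = (4;(1,1))

Sorted signature multiset PRS(X):
    |P|=2: 10 collections, coeffs (), (), (1), (1), (1,1), (1,1), (1,1), (1,1,1), (1,1,1), (1,2,2)
    |P|=3: 3 collections, coeffs (1), (1), (1,1)
    |P|=4: 3 collections, coeffs (), (1), (1,1)


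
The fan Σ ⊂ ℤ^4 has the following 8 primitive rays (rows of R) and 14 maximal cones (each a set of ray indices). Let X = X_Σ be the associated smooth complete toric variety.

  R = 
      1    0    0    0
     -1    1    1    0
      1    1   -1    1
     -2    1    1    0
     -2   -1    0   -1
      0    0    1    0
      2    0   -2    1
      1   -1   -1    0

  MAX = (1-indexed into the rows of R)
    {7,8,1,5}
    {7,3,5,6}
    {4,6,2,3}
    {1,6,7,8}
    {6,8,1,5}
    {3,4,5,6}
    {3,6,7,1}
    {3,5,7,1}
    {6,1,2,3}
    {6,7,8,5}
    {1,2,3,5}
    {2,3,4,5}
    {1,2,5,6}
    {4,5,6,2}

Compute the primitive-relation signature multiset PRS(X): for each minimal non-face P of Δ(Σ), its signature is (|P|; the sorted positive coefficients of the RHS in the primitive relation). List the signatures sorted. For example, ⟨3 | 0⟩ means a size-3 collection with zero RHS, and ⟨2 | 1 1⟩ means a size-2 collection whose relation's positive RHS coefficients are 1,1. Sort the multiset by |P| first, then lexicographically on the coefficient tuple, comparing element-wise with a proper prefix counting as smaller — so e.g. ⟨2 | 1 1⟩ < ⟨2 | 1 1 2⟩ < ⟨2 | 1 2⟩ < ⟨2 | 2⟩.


The 9 primitive collections of Σ (r=8, n=4):

  • {2,8}:  v_{2} + v_{8} = 0  so sig = ⟨2 | 0⟩
  • {1,4}:  v_{1} + v_{4} = v_{2}  so sig = ⟨2 | 1⟩
  • {2,7}:  v_{2} + v_{7} = v_{3}  so sig = ⟨2 | 1⟩
  • {3,8}:  v_{3} + v_{8} = v_{7}  so sig = ⟨2 | 1⟩
  • {4,8}:  v_{4} + v_{8} = v_{3} + v_{5} + v_{6}  so sig = ⟨2 | 1 1 1⟩
  • {4,7}:  v_{4} + v_{7} = 2·v_{3} + v_{5} + v_{6}  so sig = ⟨2 | 1 1 2⟩
  • {1,3,5,6}:  v_{1} + v_{3} + v_{5} + v_{6} = 0  so sig = ⟨4 | 0⟩
  • {1,5,6,7}:  v_{1} + v_{5} + v_{6} + v_{7} = v_{8}  so sig = ⟨4 | 1⟩
  • {2,3,5,6}:  v_{2} + v_{3} + v_{5} + v_{6} = v_{4}  so sig = ⟨4 | 1⟩

so the primitive-relation signature multiset is
[⟨2 | 0⟩, ⟨2 | 1⟩, ⟨2 | 1⟩, ⟨2 | 1⟩, ⟨2 | 1 1 1⟩, ⟨2 | 1 1 2⟩, ⟨4 | 0⟩, ⟨4 | 1⟩, ⟨4 | 1⟩]


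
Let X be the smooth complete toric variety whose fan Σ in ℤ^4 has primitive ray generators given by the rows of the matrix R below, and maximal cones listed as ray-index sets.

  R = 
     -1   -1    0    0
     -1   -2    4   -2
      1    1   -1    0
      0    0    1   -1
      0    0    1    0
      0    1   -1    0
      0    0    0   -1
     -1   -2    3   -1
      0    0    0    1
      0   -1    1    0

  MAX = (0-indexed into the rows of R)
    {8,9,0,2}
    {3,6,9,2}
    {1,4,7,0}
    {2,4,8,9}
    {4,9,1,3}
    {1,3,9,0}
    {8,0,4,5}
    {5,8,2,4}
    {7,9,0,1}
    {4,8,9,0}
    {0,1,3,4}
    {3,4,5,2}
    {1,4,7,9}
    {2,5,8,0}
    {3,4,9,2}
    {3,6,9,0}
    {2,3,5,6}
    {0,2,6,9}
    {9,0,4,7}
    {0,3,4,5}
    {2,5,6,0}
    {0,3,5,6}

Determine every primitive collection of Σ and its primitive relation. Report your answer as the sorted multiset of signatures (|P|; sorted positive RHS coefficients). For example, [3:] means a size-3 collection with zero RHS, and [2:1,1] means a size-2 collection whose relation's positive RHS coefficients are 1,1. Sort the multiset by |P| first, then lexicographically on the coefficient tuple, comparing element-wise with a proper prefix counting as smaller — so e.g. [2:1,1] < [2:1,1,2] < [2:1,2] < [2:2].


17 minimal non-faces of Δ(Σ) (on 10 rays):

  P = {5,9}:  v_{5} + v_{9} = 0 — sig = [2:]
  P = {6,8}:  v_{6} + v_{8} = 0 — sig = [2:]
  P = {3,7}:  v_{3} + v_{7} = v_{1} — sig = [2:1]
  P = {3,8}:  v_{3} + v_{8} = v_{4} — sig = [2:1]
  P = {4,6}:  v_{4} + v_{6} = v_{3} — sig = [2:1]
  P = {1,8}:  v_{1} + v_{8} = v_{4} + v_{7} — sig = [2:1,1]
  P = {2,7}:  v_{2} + v_{7} = v_{3} + v_{9} — sig = [2:1,1]
  P = {5,7}:  v_{5} + v_{7} = v_{0} + v_{3} + v_{4} — sig = [2:1,1,1]
  P = {1,5}:  v_{1} + v_{5} = v_{0} + 2·v_{3} + v_{4} — sig = [2:1,1,2]
  P = {6,7}:  v_{6} + v_{7} = v_{0} + 2·v_{3} + v_{9} — sig = [2:1,1,2]
  P = {7,8}:  v_{7} + v_{8} = v_{0} + 2·v_{4} + v_{9} — sig = [2:1,1,2]
  P = {1,6}:  v_{1} + v_{6} = v_{0} + 3·v_{3} + v_{9} — sig = [2:1,1,3]
  P = {1,2}:  v_{1} + v_{2} = 2·v_{3} + v_{9} — sig = [2:1,2]
  P = {0,2,4}:  v_{0} + v_{2} + v_{4} = 0 — sig = [3:]
  P = {0,2,3}:  v_{0} + v_{2} + v_{3} = v_{6} — sig = [3:1]
  P = {0,3,4,9}:  v_{0} + v_{3} + v_{4} + v_{9} = v_{7} — sig = [4:1]
  P = {0,1,4,9}:  v_{0} + v_{1} + v_{4} + v_{9} = 2·v_{7} — sig = [4:2]

Hence PRS(X_Σ) =
[[2:], [2:], [2:1], [2:1], [2:1], [2:1,1], [2:1,1], [2:1,1,1], [2:1,1,2], [2:1,1,2], [2:1,1,2], [2:1,1,3], [2:1,2], [3:], [3:1], [4:1], [4:2]]


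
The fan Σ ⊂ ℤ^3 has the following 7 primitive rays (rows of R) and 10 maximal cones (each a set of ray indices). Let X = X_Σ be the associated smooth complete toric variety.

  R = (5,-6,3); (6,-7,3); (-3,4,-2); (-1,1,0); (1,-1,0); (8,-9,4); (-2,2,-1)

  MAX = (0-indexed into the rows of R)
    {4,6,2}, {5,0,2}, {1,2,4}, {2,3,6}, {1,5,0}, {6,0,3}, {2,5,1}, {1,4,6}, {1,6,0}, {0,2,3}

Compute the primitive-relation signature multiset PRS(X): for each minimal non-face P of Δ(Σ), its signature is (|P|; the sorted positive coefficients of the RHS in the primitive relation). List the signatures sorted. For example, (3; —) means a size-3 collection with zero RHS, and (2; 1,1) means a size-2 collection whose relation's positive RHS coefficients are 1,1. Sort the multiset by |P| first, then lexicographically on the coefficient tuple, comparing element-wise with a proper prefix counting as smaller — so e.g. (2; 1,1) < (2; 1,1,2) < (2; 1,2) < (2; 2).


|primitive collections| = 9. Relations:

  • {3,4}:  v_{3} + v_{4} = 0 — sig = (2; —)
  • {0,4}:  v_{0} + v_{4} = v_{1} — sig = (2; 1)
  • {1,3}:  v_{1} + v_{3} = v_{0} — sig = (2; 1)
  • {5,6}:  v_{5} + v_{6} = v_{1} — sig = (2; 1)
  • {3,5}:  v_{3} + v_{5} = 2·v_{0} + v_{2} — sig = (2; 1,2)
  • {4,5}:  v_{4} + v_{5} = 2·v_{1} + v_{2} — sig = (2; 1,2)
  • {0,2,6}:  v_{0} + v_{2} + v_{6} = 0 — sig = (3; —)
  • {0,1,2}:  v_{0} + v_{1} + v_{2} = v_{5} — sig = (3; 1)
  • {1,2,6}:  v_{1} + v_{2} + v_{6} = v_{4} — sig = (3; 1)

Signatures (|P|; sorted positive RHS coefficients), sorted:
    (2; —)
    (2; 1)
    (2; 1)
    (2; 1)
    (2; 1,2)
    (2; 1,2)
    (3; —)
    (3; 1)
    (3; 1)


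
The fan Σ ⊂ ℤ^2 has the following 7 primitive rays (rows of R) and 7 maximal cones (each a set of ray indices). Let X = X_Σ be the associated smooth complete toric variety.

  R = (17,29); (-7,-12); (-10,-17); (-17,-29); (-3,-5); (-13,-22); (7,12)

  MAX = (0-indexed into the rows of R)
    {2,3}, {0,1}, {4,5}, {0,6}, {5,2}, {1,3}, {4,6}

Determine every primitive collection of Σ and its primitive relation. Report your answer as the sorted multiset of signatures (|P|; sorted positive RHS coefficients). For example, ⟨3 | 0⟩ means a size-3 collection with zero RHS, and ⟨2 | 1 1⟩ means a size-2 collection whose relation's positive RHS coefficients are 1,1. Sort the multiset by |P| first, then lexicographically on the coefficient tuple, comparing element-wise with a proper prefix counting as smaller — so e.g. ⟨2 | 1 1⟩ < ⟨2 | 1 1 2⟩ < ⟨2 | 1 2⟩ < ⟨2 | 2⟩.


Δ(Σ) — 7 vertices, 14 min non-faces:

  P={0,3}:  v_{0} + v_{3} = 0  →  sig = ⟨2 | 0⟩
  P={1,6}:  v_{1} + v_{6} = 0  →  sig = ⟨2 | 0⟩
  P={0,2}:  v_{0} + v_{2} = v_{6}  →  sig = ⟨2 | 1⟩
  P={1,2}:  v_{1} + v_{2} = v_{3}  →  sig = ⟨2 | 1⟩
  P={1,4}:  v_{1} + v_{4} = v_{2}  →  sig = ⟨2 | 1⟩
  P={2,4}:  v_{2} + v_{4} = v_{5}  →  sig = ⟨2 | 1⟩
  P={2,6}:  v_{2} + v_{6} = v_{4}  →  sig = ⟨2 | 1⟩
  P={3,6}:  v_{3} + v_{6} = v_{2}  →  sig = ⟨2 | 1⟩
  P={0,5}:  v_{0} + v_{5} = v_{4} + v_{6}  →  sig = ⟨2 | 1 1⟩
  P={0,4}:  v_{0} + v_{4} = 2·v_{6}  →  sig = ⟨2 | 2⟩
  P={1,5}:  v_{1} + v_{5} = 2·v_{2}  →  sig = ⟨2 | 2⟩
  P={3,4}:  v_{3} + v_{4} = 2·v_{2}  →  sig = ⟨2 | 2⟩
  P={5,6}:  v_{5} + v_{6} = 2·v_{4}  →  sig = ⟨2 | 2⟩
  P={3,5}:  v_{3} + v_{5} = 3·v_{2}  →  sig = ⟨2 | 3⟩

Signatures (|P|; sorted positive RHS coefficients), sorted:
    ⟨2 | 0⟩
    ⟨2 | 0⟩
    ⟨2 | 1⟩
    ⟨2 | 1⟩
    ⟨2 | 1⟩
    ⟨2 | 1⟩
    ⟨2 | 1⟩
    ⟨2 | 1⟩
    ⟨2 | 1 1⟩
    ⟨2 | 2⟩
    ⟨2 | 2⟩
    ⟨2 | 2⟩
    ⟨2 | 2⟩
    ⟨2 | 3⟩


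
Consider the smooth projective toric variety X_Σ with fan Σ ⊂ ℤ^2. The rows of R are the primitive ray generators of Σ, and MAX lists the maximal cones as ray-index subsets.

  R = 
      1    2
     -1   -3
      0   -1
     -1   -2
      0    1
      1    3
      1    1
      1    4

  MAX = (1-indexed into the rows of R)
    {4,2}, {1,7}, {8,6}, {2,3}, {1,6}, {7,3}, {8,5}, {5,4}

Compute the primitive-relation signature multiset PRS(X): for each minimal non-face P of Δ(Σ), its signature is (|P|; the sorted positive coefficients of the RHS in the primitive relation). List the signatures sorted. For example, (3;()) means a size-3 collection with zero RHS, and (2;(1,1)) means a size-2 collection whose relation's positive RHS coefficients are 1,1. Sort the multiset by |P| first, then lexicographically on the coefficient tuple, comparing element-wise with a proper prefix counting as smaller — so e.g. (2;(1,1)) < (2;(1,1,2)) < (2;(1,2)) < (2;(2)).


20 collections generate NE(X_Σ); each relation:

  P={1,4}:  v_{1} + v_{4} = 0 — sig = (2;())
  P={2,6}:  v_{2} + v_{6} = 0 — sig = (2;())
  P={3,5}:  v_{3} + v_{5} = 0 — sig = (2;())
  P={1,2}:  v_{1} + v_{2} = v_{3} — sig = (2;(1))
  P={1,3}:  v_{1} + v_{3} = v_{7} — sig = (2;(1))
  P={1,5}:  v_{1} + v_{5} = v_{6} — sig = (2;(1))
  P={2,5}:  v_{2} + v_{5} = v_{4} — sig = (2;(1))
  P={2,8}:  v_{2} + v_{8} = v_{5} — sig = (2;(1))
  P={3,4}:  v_{3} + v_{4} = v_{2} — sig = (2;(1))
  P={3,6}:  v_{3} + v_{6} = v_{1} — sig = (2;(1))
  P={3,8}:  v_{3} + v_{8} = v_{6} — sig = (2;(1))
  P={4,6}:  v_{4} + v_{6} = v_{5} — sig = (2;(1))
  P={4,7}:  v_{4} + v_{7} = v_{3} — sig = (2;(1))
  P={5,6}:  v_{5} + v_{6} = v_{8} — sig = (2;(1))
  P={5,7}:  v_{5} + v_{7} = v_{1} — sig = (2;(1))
  P={7,8}:  v_{7} + v_{8} = v_{1} + v_{6} — sig = (2;(1,1))
  P={1,8}:  v_{1} + v_{8} = 2·v_{6} — sig = (2;(2))
  P={2,7}:  v_{2} + v_{7} = 2·v_{3} — sig = (2;(2))
  P={4,8}:  v_{4} + v_{8} = 2·v_{5} — sig = (2;(2))
  P={6,7}:  v_{6} + v_{7} = 2·v_{1} — sig = (2;(2))

Sorted signature multiset PRS(X):
[(2;()), (2;()), (2;()), (2;(1)), (2;(1)), (2;(1)), (2;(1)), (2;(1)), (2;(1)), (2;(1)), (2;(1)), (2;(1)), (2;(1)), (2;(1)), (2;(1)), (2;(1,1)), (2;(2)), (2;(2)), (2;(2)), (2;(2))]


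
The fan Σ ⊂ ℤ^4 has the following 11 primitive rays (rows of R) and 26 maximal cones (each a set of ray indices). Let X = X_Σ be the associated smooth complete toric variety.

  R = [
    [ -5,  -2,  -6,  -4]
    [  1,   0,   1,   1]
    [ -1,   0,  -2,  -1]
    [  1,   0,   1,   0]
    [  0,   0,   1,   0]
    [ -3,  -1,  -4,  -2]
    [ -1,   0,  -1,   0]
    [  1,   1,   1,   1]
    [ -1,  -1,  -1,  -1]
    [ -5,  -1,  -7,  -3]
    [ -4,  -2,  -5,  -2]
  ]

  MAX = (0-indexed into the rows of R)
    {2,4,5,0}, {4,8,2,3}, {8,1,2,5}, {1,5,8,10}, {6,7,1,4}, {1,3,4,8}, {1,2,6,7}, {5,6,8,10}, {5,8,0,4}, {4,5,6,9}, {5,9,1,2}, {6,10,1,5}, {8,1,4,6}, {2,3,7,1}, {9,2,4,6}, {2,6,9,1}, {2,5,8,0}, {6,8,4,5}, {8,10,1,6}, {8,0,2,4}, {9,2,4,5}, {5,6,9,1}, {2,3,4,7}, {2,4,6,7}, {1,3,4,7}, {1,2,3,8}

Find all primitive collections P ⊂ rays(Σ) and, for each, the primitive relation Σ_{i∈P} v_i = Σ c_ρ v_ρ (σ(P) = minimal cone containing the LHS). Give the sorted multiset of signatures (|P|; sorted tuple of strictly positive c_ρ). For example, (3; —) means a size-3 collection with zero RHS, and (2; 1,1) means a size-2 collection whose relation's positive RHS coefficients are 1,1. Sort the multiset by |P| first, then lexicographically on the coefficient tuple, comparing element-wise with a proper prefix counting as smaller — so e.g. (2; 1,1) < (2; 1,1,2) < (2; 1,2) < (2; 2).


Σ has 25 primitive collections:

  • {3,6}:  v_{3} + v_{6} = 0  so sig = (2; —)
  • {7,8}:  v_{7} + v_{8} = 0  so sig = (2; —)
  • {0,1}:  v_{0} + v_{1} = v_{5} + v_{8}  so sig = (2; 1,1)
  • {3,5}:  v_{3} + v_{5} = v_{2} + v_{8}  so sig = (2; 1,1)
  • {3,9}:  v_{3} + v_{9} = v_{2} + v_{5}  so sig = (2; 1,1)
  • {5,7}:  v_{5} + v_{7} = v_{2} + v_{6}  so sig = (2; 1,1)
  • {0,7}:  v_{0} + v_{7} = v_{2} + v_{4} + v_{5}  so sig = (2; 1,1,1)
  • {3,10}:  v_{3} + v_{10} = v_{1} + v_{5} + v_{8}  so sig = (2; 1,1,1)
  • {7,10}:  v_{7} + v_{10} = v_{1} + v_{5} + v_{6}  so sig = (2; 1,1,1)
  • {0,9}:  v_{0} + v_{9} = v_{2} + v_{4} + 3·v_{5}  so sig = (2; 1,1,3)
  • {9,10}:  v_{9} + v_{10} = v_{1} + 3·v_{5} + v_{6}  so sig = (2; 1,1,3)
  • {0,6}:  v_{0} + v_{6} = v_{4} + 2·v_{5}  so sig = (2; 1,2)
  • {2,10}:  v_{2} + v_{10} = v_{1} + 2·v_{5}  so sig = (2; 1,2)
  • {0,3}:  v_{0} + v_{3} = 2·v_{2} + v_{4} + 2·v_{8}  so sig = (2; 1,2,2)
  • {0,10}:  v_{0} + v_{10} = 2·v_{5} + v_{6} + 2·v_{8}  so sig = (2; 1,2,2)
  • {8,9}:  v_{8} + v_{9} = 2·v_{5}  so sig = (2; 2)
  • {4,10}:  v_{4} + v_{10} = 2·v_{6} + 2·v_{8}  so sig = (2; 2,2)
  • {7,9}:  v_{7} + v_{9} = 2·v_{2} + 2·v_{6}  so sig = (2; 2,2)
  • {1,2,4}:  v_{1} + v_{2} + v_{4} = 0  so sig = (3; —)
  • {2,5,6}:  v_{2} + v_{5} + v_{6} = v_{9}  so sig = (3; 1)
  • {2,6,8}:  v_{2} + v_{6} + v_{8} = v_{5}  so sig = (3; 1)
  • {1,4,5}:  v_{1} + v_{4} + v_{5} = v_{6} + v_{8}  so sig = (3; 1,1)
  • {1,4,9}:  v_{1} + v_{4} + v_{9} = v_{5} + v_{6}  so sig = (3; 1,1)
  • {1,5,6,8}:  v_{1} + v_{5} + v_{6} + v_{8} = v_{10}  so sig = (4; 1)
  • {2,4,5,8}:  v_{2} + v_{4} + v_{5} + v_{8} = v_{0}  so sig = (4; 1)

Hence PRS(X_Σ) =
[(2; —), (2; —), (2; 1,1), (2; 1,1), (2; 1,1), (2; 1,1), (2; 1,1,1), (2; 1,1,1), (2; 1,1,1), (2; 1,1,3), (2; 1,1,3), (2; 1,2), (2; 1,2), (2; 1,2,2), (2; 1,2,2), (2; 2), (2; 2,2), (2; 2,2), (3; —), (3; 1), (3; 1), (3; 1,1), (3; 1,1), (4; 1), (4; 1)]


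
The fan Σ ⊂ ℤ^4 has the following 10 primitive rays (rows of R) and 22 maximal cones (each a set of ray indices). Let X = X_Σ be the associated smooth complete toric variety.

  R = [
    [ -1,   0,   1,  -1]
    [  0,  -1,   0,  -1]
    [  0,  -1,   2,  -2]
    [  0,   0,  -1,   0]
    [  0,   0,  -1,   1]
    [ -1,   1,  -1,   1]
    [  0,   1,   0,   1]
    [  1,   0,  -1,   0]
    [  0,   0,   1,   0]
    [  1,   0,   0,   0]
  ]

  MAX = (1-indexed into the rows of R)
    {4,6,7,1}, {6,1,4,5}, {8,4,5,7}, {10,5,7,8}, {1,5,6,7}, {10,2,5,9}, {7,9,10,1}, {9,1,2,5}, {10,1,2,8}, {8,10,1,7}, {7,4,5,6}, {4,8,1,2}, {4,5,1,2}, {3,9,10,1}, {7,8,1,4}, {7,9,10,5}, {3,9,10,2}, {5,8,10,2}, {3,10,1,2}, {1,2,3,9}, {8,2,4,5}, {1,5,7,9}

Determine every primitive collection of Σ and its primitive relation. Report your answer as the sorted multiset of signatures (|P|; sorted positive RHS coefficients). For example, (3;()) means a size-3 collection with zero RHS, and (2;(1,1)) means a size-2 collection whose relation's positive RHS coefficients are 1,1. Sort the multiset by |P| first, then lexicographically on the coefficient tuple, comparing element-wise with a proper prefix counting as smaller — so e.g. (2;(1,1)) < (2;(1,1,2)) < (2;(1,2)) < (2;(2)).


|primitive collections| = 17. Relations:

  • {2,7}:  v_{2} + v_{7} = 0  ⇒ sig = (2;())
  • {4,9}:  v_{4} + v_{9} = 0  ⇒ sig = (2;())
  • {3,6}:  v_{3} + v_{6} = v_{1}  ⇒ sig = (2;(1))
  • {4,10}:  v_{4} + v_{10} = v_{8}  ⇒ sig = (2;(1))
  • {8,9}:  v_{8} + v_{9} = v_{10}  ⇒ sig = (2;(1))
  • {3,5}:  v_{3} + v_{5} = v_{2} + v_{9}  ⇒ sig = (2;(1,1))
  • {6,10}:  v_{6} + v_{10} = v_{4} + v_{7}  ⇒ sig = (2;(1,1))
  • {2,6}:  v_{2} + v_{6} = v_{1} + v_{4} + v_{5}  ⇒ sig = (2;(1,1,1))
  • {3,4}:  v_{3} + v_{4} = v_{1} + v_{2} + v_{10}  ⇒ sig = (2;(1,1,1))
  • {3,7}:  v_{3} + v_{7} = v_{1} + v_{9} + v_{10}  ⇒ sig = (2;(1,1,1))
  • {6,9}:  v_{6} + v_{9} = v_{1} + v_{5} + v_{7}  ⇒ sig = (2;(1,1,1))
  • {3,8}:  v_{3} + v_{8} = v_{1} + v_{2} + 2·v_{10}  ⇒ sig = (2;(1,1,2))
  • {6,8}:  v_{6} + v_{8} = 2·v_{4} + v_{7}  ⇒ sig = (2;(1,2))
  • {1,5,10}:  v_{1} + v_{5} + v_{10} = 0  ⇒ sig = (3;())
  • {1,5,8}:  v_{1} + v_{5} + v_{8} = v_{4}  ⇒ sig = (3;(1))
  • {1,2,9,10}:  v_{1} + v_{2} + v_{9} + v_{10} = v_{3}  ⇒ sig = (4;(1))
  • {1,4,5,7}:  v_{1} + v_{4} + v_{5} + v_{7} = v_{6}  ⇒ sig = (4;(1))

Hence PRS(X_Σ) =
    |P|=2: 13 collections, coeffs (), (), (1), (1), (1), (1,1), (1,1), (1,1,1), (1,1,1), (1,1,1), (1,1,1), (1,1,2), (1,2)
    |P|=3: 2 collections, coeffs (), (1)
    |P|=4: 2 collections, coeffs (1), (1)


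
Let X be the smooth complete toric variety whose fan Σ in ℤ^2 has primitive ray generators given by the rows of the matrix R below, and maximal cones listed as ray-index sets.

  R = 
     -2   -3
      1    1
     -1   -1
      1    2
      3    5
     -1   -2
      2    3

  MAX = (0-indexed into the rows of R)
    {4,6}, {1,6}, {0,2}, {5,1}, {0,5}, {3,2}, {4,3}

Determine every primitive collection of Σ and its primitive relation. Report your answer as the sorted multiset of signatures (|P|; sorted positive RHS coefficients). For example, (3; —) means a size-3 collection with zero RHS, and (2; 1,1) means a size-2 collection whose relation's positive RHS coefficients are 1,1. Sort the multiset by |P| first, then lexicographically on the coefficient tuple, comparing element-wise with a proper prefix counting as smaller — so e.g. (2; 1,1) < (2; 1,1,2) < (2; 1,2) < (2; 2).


Σ has 14 primitive collections:

  {0,6}:  v_{0} + v_{6} = 0  ⟹  sig = (2; —)
  {1,2}:  v_{1} + v_{2} = 0  ⟹  sig = (2; —)
  {3,5}:  v_{3} + v_{5} = 0  ⟹  sig = (2; —)
  {0,1}:  v_{0} + v_{1} = v_{5}  ⟹  sig = (2; 1)
  {0,3}:  v_{0} + v_{3} = v_{2}  ⟹  sig = (2; 1)
  {0,4}:  v_{0} + v_{4} = v_{3}  ⟹  sig = (2; 1)
  {1,3}:  v_{1} + v_{3} = v_{6}  ⟹  sig = (2; 1)
  {2,5}:  v_{2} + v_{5} = v_{0}  ⟹  sig = (2; 1)
  {2,6}:  v_{2} + v_{6} = v_{3}  ⟹  sig = (2; 1)
  {3,6}:  v_{3} + v_{6} = v_{4}  ⟹  sig = (2; 1)
  {4,5}:  v_{4} + v_{5} = v_{6}  ⟹  sig = (2; 1)
  {5,6}:  v_{5} + v_{6} = v_{1}  ⟹  sig = (2; 1)
  {1,4}:  v_{1} + v_{4} = 2·v_{6}  ⟹  sig = (2; 2)
  {2,4}:  v_{2} + v_{4} = 2·v_{3}  ⟹  sig = (2; 2)

Signatures (|P|; sorted positive RHS coefficients), sorted:
{ (2; —) ×3,  (2; 1) ×9,  (2; 2) ×2 }


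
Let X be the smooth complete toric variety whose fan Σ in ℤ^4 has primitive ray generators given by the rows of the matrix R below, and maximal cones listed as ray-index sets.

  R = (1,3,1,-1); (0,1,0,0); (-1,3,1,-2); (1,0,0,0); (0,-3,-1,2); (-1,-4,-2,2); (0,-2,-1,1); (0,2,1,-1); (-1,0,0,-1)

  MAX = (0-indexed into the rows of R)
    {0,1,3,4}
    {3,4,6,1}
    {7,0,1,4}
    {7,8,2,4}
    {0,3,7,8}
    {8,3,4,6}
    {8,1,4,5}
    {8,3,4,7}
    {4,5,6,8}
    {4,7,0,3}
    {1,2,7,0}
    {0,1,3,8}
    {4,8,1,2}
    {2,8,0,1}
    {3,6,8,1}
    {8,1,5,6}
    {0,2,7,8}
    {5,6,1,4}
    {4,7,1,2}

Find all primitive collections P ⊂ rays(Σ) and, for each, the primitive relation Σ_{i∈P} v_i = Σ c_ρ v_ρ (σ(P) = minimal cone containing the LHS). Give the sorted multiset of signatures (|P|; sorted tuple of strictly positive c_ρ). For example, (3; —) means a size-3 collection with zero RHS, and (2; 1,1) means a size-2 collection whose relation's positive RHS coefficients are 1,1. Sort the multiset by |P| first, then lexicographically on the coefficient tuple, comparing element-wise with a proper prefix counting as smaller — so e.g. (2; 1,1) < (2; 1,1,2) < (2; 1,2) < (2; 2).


Σ has 14 primitive collections:

  • {6,7}:  v_{6} + v_{7} = 0  so sig = (2; —)
  • {0,5}:  v_{0} + v_{5} = v_{1} + v_{6}  so sig = (2; 1,1)
  • {0,6}:  v_{0} + v_{6} = v_{1} + v_{3}  so sig = (2; 1,1)
  • {2,3}:  v_{2} + v_{3} = v_{0} + v_{8}  so sig = (2; 1,1)
  • {2,6}:  v_{2} + v_{6} = v_{1} + v_{8}  so sig = (2; 1,1)
  • {5,7}:  v_{5} + v_{7} = v_{1} + v_{4} + v_{8}  so sig = (2; 1,1,1)
  • {2,5}:  v_{2} + v_{5} = 2·v_{1} + v_{4} + 2·v_{8}  so sig = (2; 1,2,2)
  • {3,5}:  v_{3} + v_{5} = 2·v_{6}  so sig = (2; 2)
  • {0,4,8}:  v_{0} + v_{4} + v_{8} = 0  so sig = (3; —)
  • {1,3,7}:  v_{1} + v_{3} + v_{7} = v_{0}  so sig = (3; 1)
  • {1,7,8}:  v_{1} + v_{7} + v_{8} = v_{2}  so sig = (3; 1)
  • {0,2,4}:  v_{0} + v_{2} + v_{4} = v_{1} + v_{7}  so sig = (3; 1,1)
  • {1,3,4,8}:  v_{1} + v_{3} + v_{4} + v_{8} = v_{6}  so sig = (4; 1)
  • {1,4,6,8}:  v_{1} + v_{4} + v_{6} + v_{8} = v_{5}  so sig = (4; 1)

Sorted signature multiset PRS(X):
[(2; —), (2; 1,1), (2; 1,1), (2; 1,1), (2; 1,1), (2; 1,1,1), (2; 1,2,2), (2; 2), (3; —), (3; 1), (3; 1), (3; 1,1), (4; 1), (4; 1)]


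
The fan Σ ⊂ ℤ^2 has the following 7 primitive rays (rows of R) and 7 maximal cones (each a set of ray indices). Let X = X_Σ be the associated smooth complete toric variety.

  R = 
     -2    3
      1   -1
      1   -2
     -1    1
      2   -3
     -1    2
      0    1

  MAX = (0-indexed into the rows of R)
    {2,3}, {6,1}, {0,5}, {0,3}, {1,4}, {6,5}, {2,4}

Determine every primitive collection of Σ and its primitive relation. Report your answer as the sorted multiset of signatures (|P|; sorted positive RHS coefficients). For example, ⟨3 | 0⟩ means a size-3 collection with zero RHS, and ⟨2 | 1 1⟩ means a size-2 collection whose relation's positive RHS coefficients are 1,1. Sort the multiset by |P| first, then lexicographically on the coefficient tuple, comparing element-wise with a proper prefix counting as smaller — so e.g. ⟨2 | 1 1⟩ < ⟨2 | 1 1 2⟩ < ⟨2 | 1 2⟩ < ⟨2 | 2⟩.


14 collections generate NE(X_Σ); each relation:

  • {0,4}:  v_{0} + v_{4} = 0 — sig = ⟨2 | 0⟩
  • {1,3}:  v_{1} + v_{3} = 0 — sig = ⟨2 | 0⟩
  • {2,5}:  v_{2} + v_{5} = 0 — sig = ⟨2 | 0⟩
  • {0,1}:  v_{0} + v_{1} = v_{5} — sig = ⟨2 | 1⟩
  • {0,2}:  v_{0} + v_{2} = v_{3} — sig = ⟨2 | 1⟩
  • {1,2}:  v_{1} + v_{2} = v_{4} — sig = ⟨2 | 1⟩
  • {1,5}:  v_{1} + v_{5} = v_{6} — sig = ⟨2 | 1⟩
  • {2,6}:  v_{2} + v_{6} = v_{1} — sig = ⟨2 | 1⟩
  • {3,4}:  v_{3} + v_{4} = v_{2} — sig = ⟨2 | 1⟩
  • {3,5}:  v_{3} + v_{5} = v_{0} — sig = ⟨2 | 1⟩
  • {3,6}:  v_{3} + v_{6} = v_{5} — sig = ⟨2 | 1⟩
  • {4,5}:  v_{4} + v_{5} = v_{1} — sig = ⟨2 | 1⟩
  • {0,6}:  v_{0} + v_{6} = 2·v_{5} — sig = ⟨2 | 2⟩
  • {4,6}:  v_{4} + v_{6} = 2·v_{1} — sig = ⟨2 | 2⟩

so the primitive-relation signature multiset is
    ⟨2 | 0⟩
    ⟨2 | 0⟩
    ⟨2 | 0⟩
    ⟨2 | 1⟩
    ⟨2 | 1⟩
    ⟨2 | 1⟩
    ⟨2 | 1⟩
    ⟨2 | 1⟩
    ⟨2 | 1⟩
    ⟨2 | 1⟩
    ⟨2 | 1⟩
    ⟨2 | 1⟩
    ⟨2 | 2⟩
    ⟨2 | 2⟩


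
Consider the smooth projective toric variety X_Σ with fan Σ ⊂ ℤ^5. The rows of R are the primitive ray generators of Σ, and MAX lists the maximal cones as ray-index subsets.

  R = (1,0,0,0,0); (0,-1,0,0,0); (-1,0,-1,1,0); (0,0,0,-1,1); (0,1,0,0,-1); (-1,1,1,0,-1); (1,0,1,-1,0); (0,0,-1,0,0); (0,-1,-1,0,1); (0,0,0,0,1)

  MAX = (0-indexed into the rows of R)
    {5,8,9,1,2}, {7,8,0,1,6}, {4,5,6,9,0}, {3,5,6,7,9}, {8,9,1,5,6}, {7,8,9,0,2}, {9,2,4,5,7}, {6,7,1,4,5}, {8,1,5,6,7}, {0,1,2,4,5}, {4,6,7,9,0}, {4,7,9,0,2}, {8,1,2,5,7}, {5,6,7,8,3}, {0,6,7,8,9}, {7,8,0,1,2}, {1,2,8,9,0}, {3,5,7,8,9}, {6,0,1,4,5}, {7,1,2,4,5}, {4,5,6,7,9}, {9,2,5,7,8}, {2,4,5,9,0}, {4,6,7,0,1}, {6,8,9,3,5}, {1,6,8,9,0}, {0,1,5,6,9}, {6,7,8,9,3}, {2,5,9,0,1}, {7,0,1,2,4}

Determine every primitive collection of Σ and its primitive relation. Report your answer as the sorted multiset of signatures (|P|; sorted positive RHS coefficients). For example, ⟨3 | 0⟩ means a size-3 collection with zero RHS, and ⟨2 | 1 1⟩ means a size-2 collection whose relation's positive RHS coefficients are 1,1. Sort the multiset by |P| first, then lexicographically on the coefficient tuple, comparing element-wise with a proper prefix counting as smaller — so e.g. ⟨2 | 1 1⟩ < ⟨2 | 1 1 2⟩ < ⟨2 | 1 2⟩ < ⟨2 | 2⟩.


Minimal non-faces — 11 found among 10 rays, 30 max cones:

  • {2,6}:  v_{2} + v_{6} = 0  ⇒ sig = ⟨2 | 0⟩
  • {4,8}:  v_{4} + v_{8} = v_{7}  ⇒ sig = ⟨2 | 1⟩
  • {0,3}:  v_{0} + v_{3} = v_{6} + v_{7} + v_{9}  ⇒ sig = ⟨2 | 1 1 1⟩
  • {2,3}:  v_{2} + v_{3} = v_{5} + v_{7} + v_{8} + v_{9}  ⇒ sig = ⟨2 | 1 1 1 1⟩
  • {3,4}:  v_{3} + v_{4} = v_{5} + v_{6} + 2·v_{7} + v_{9}  ⇒ sig = ⟨2 | 1 1 1 2⟩
  • {1,3}:  v_{1} + v_{3} = v_{5} + v_{6} + 2·v_{8}  ⇒ sig = ⟨2 | 1 1 2⟩
  • {0,5,8}:  v_{0} + v_{5} + v_{8} = 0  ⇒ sig = ⟨3 | 0⟩
  • {1,4,9}:  v_{1} + v_{4} + v_{9} = 0  ⇒ sig = ⟨3 | 0⟩
  • {0,5,7}:  v_{0} + v_{5} + v_{7} = v_{4}  ⇒ sig = ⟨3 | 1⟩
  • {1,7,9}:  v_{1} + v_{7} + v_{9} = v_{8}  ⇒ sig = ⟨3 | 1⟩
  • {5,6,7,8,9}:  v_{5} + v_{6} + v_{7} + v_{8} + v_{9} = v_{3}  ⇒ sig = ⟨5 | 1⟩

so the primitive-relation signature multiset is
[⟨2 | 0⟩, ⟨2 | 1⟩, ⟨2 | 1 1 1⟩, ⟨2 | 1 1 1 1⟩, ⟨2 | 1 1 1 2⟩, ⟨2 | 1 1 2⟩, ⟨3 | 0⟩, ⟨3 | 0⟩, ⟨3 | 1⟩, ⟨3 | 1⟩, ⟨5 | 1⟩]


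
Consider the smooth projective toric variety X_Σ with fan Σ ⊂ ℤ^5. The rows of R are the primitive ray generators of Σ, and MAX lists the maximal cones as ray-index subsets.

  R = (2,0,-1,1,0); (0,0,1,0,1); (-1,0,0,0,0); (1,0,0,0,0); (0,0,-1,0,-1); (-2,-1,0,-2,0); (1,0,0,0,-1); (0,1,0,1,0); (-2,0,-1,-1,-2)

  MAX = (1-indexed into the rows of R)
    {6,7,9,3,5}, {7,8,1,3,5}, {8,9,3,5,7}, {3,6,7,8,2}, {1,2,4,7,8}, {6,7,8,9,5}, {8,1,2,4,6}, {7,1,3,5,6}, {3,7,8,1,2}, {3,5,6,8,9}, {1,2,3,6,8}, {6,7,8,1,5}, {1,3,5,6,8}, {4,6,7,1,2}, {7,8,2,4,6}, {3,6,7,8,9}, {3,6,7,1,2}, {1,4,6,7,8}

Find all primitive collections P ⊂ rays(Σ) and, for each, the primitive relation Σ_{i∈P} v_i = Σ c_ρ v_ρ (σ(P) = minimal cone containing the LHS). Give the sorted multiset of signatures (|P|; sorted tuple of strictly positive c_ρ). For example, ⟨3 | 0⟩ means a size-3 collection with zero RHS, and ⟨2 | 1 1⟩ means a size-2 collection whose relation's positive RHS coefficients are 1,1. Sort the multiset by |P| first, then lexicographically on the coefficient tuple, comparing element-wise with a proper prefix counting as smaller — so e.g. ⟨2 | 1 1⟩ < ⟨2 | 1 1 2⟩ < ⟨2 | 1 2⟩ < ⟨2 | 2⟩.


9 collections generate NE(X_Σ); each relation:

  • {2,5}:  v_{2} + v_{5} = 0 ; sig = ⟨2 | 0⟩
  • {3,4}:  v_{3} + v_{4} = 0 ; sig = ⟨2 | 0⟩
  • {2,9}:  v_{2} + v_{9} = v_{3} + v_{6} + v_{7} + v_{8} ; sig = ⟨2 | 1 1 1 1⟩
  • {4,5}:  v_{4} + v_{5} = v_{1} + v_{6} + v_{7} + v_{8} ; sig = ⟨2 | 1 1 1 1⟩
  • {4,9}:  v_{4} + v_{9} = v_{5} + v_{6} + v_{7} + v_{8} ; sig = ⟨2 | 1 1 1 1⟩
  • {1,9}:  v_{1} + v_{9} = 2·v_{5} ; sig = ⟨2 | 2⟩
  • {1,2,6,7,8}:  v_{1} + v_{2} + v_{6} + v_{7} + v_{8} = v_{4} ; sig = ⟨5 | 1⟩
  • {1,3,6,7,8}:  v_{1} + v_{3} + v_{6} + v_{7} + v_{8} = v_{5} ; sig = ⟨5 | 1⟩
  • {3,5,6,7,8}:  v_{3} + v_{5} + v_{6} + v_{7} + v_{8} = v_{9} ; sig = ⟨5 | 1⟩

so the primitive-relation signature multiset is
    |P|=2: 6 collections, coeffs (), (), (1,1,1,1), (1,1,1,1), (1,1,1,1), (2)
    |P|=5: 3 collections, coeffs (1), (1), (1)


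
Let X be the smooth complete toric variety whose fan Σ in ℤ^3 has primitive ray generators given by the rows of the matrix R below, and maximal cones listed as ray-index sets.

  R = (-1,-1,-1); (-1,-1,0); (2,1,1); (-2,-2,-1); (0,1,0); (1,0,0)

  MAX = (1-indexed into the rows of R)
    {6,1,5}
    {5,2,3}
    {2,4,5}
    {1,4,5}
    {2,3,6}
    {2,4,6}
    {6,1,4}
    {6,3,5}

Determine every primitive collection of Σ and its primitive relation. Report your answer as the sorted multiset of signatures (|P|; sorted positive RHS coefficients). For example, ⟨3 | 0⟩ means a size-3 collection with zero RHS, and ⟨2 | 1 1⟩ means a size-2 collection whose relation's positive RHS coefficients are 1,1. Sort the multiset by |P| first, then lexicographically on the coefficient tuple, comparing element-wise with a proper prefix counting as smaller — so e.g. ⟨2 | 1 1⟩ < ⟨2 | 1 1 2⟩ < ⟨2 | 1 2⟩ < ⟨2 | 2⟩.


5 collections generate NE(X_Σ); each relation:

  {1,2}:  v_{1} + v_{2} = v_{4} — sig = ⟨2 | 1⟩
  {1,3}:  v_{1} + v_{3} = v_{6} — sig = ⟨2 | 1⟩
  {3,4}:  v_{3} + v_{4} = v_{2} + v_{6} — sig = ⟨2 | 1 1⟩
  {2,5,6}:  v_{2} + v_{5} + v_{6} = 0 — sig = ⟨3 | 0⟩
  {4,5,6}:  v_{4} + v_{5} + v_{6} = v_{1} — sig = ⟨3 | 1⟩

Signatures (|P|; sorted positive RHS coefficients), sorted:
    ⟨2 | 1⟩
    ⟨2 | 1⟩
    ⟨2 | 1 1⟩
    ⟨3 | 0⟩
    ⟨3 | 1⟩
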